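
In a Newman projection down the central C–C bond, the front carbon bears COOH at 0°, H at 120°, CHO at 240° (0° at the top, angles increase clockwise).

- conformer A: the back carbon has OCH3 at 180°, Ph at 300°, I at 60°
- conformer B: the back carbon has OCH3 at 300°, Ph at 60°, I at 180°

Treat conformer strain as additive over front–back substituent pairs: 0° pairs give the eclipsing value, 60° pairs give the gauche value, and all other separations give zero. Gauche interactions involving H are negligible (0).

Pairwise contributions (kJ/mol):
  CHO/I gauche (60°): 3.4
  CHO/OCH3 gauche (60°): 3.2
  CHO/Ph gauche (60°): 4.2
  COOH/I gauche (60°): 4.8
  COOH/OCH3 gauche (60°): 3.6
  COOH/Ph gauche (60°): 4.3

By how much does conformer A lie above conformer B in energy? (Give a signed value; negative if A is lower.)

+2.0 kJ/mol

A (staggered): COOH(0°)/Ph(300°) gauche 4.3; COOH(0°)/I(60°) gauche 4.8; CHO(240°)/OCH3(180°) gauche 3.2; CHO(240°)/Ph(300°) gauche 4.2 → 16.5 kJ/mol.
B (staggered): COOH(0°)/OCH3(300°) gauche 3.6; COOH(0°)/Ph(60°) gauche 4.3; CHO(240°)/OCH3(300°) gauche 3.2; CHO(240°)/I(180°) gauche 3.4 → 14.5 kJ/mol.
E(A) − E(B) = 16.5 − 14.5 = +2.0 kJ/mol.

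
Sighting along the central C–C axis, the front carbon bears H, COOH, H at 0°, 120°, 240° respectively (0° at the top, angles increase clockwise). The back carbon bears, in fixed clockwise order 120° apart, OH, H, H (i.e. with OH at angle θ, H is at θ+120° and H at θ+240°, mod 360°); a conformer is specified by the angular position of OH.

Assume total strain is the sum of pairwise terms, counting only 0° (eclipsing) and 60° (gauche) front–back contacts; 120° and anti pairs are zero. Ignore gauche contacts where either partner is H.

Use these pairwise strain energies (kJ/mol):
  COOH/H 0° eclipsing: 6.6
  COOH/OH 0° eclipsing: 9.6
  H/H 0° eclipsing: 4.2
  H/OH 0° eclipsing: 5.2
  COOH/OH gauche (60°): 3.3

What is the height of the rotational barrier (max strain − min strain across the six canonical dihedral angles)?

OH at 0° (eclipsed): H(0°)/OH(0°) eclipsed 5.2; COOH(120°)/H(120°) eclipsed 6.6; H(240°)/H(240°) eclipsed 4.2 → 16.0 kJ/mol.
OH at 60° (staggered): COOH(120°)/OH(60°) gauche 3.3 → 3.3 kJ/mol.
OH at 120° (eclipsed): H(0°)/H(0°) eclipsed 4.2; COOH(120°)/OH(120°) eclipsed 9.6; H(240°)/H(240°) eclipsed 4.2 → 18.0 kJ/mol.
OH at 180° (staggered): COOH(120°)/OH(180°) gauche 3.3 → 3.3 kJ/mol.
OH at 240° (eclipsed): H(0°)/H(0°) eclipsed 4.2; COOH(120°)/H(120°) eclipsed 6.6; H(240°)/OH(240°) eclipsed 5.2 → 16.0 kJ/mol.
OH at 300° (staggered): no non-H gauche contacts → 0.0 kJ/mol.
Max at 120° (18.0 kJ/mol), min at 300° (0.0 kJ/mol); barrier = 18.0 kJ/mol.

18.0 kJ/mol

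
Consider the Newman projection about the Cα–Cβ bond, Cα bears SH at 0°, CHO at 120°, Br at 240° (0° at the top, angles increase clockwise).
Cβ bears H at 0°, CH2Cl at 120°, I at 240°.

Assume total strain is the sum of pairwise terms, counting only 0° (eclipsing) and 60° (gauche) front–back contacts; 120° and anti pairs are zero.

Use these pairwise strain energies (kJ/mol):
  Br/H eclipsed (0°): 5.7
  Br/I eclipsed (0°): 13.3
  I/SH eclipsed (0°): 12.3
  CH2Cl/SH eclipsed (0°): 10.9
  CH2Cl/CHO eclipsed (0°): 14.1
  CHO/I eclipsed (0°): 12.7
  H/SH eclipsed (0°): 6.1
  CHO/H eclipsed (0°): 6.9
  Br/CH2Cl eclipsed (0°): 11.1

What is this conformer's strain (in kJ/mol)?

33.5 kJ/mol

This conformer (eclipsed): SH(0°)/H(0°) eclipsed 6.1; CHO(120°)/CH2Cl(120°) eclipsed 14.1; Br(240°)/I(240°) eclipsed 13.3 → 33.5 kJ/mol.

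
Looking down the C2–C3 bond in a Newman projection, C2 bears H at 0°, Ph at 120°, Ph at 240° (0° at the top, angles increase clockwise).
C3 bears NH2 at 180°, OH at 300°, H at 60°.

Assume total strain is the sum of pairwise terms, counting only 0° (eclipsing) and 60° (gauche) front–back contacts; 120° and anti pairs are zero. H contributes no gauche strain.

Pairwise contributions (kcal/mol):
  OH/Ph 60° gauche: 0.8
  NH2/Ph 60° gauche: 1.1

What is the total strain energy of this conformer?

3.0 kcal/mol

This conformer (staggered): Ph(120°)/NH2(180°) gauche 1.1; Ph(240°)/NH2(180°) gauche 1.1; Ph(240°)/OH(300°) gauche 0.8 → 3.0 kcal/mol.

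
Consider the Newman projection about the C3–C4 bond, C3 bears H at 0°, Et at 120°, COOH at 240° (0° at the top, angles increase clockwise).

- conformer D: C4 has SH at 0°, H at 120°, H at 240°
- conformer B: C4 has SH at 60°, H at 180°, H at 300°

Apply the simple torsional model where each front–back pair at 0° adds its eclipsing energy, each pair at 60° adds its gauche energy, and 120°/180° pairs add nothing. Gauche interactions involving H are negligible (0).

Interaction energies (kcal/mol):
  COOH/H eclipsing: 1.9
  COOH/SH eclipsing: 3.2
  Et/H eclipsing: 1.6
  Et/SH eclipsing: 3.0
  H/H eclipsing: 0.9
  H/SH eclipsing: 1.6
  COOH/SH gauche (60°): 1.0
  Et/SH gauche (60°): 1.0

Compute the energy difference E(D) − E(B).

D is eclipsed. H at 0° is eclipsed with SH at 0° (1.6); Et at 120° is eclipsed with H at 120° (1.6); COOH at 240° is eclipsed with H at 240° (1.9). Total 5.1 kcal/mol.
B is staggered. Et at 120° is gauche with SH at 60° (1.0). Total 1.0 kcal/mol.
E(D) − E(B) = 5.1 − 1.0 = +4.1 kcal/mol.

+4.1 kcal/mol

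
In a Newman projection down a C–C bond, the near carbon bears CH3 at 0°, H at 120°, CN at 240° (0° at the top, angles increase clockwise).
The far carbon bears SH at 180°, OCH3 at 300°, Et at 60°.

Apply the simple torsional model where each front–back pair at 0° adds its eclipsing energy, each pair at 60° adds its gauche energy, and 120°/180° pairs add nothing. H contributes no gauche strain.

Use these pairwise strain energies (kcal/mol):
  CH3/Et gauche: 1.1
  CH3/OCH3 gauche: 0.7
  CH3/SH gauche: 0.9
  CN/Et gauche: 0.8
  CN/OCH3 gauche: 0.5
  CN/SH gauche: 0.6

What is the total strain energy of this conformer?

This conformer (staggered): CH3–OCH3 gauche, CH3–Et gauche, CN–SH gauche, CN–OCH3 gauche; 0.7 + 1.1 + 0.6 + 0.5 = 2.9 kcal/mol.

2.9 kcal/mol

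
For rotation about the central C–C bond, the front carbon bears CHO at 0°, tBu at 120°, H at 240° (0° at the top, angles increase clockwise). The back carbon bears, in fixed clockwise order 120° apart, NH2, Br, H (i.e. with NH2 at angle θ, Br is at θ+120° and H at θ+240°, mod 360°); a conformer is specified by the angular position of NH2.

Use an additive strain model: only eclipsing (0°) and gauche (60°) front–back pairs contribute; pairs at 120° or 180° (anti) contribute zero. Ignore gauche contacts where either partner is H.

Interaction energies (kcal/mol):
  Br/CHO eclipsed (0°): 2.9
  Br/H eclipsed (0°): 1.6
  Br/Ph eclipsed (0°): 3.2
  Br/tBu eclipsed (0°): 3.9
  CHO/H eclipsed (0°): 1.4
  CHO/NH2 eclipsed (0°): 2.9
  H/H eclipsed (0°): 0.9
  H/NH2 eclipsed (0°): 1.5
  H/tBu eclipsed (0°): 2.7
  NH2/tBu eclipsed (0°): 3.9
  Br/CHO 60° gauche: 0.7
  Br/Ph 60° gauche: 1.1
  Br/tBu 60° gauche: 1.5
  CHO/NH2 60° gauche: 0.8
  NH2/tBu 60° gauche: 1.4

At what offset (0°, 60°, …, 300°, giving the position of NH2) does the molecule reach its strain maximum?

NH2 at 0° is eclipsed. CHO at 0° is eclipsed with NH2 at 0° (2.9); tBu at 120° is eclipsed with Br at 120° (3.9); H at 240° is eclipsed with H at 240° (0.9). Total 7.7 kcal/mol.
NH2 at 60° is staggered. CHO at 0° is gauche with NH2 at 60° (0.8); tBu at 120° is gauche with NH2 at 60° (1.4); tBu at 120° is gauche with Br at 180° (1.5). Total 3.7 kcal/mol.
NH2 at 120° is eclipsed. CHO at 0° is eclipsed with H at 0° (1.4); tBu at 120° is eclipsed with NH2 at 120° (3.9); H at 240° is eclipsed with Br at 240° (1.6). Total 6.9 kcal/mol.
NH2 at 180° is staggered. CHO at 0° is gauche with Br at 300° (0.7); tBu at 120° is gauche with NH2 at 180° (1.4). Total 2.1 kcal/mol.
NH2 at 240° is eclipsed. CHO at 0° is eclipsed with Br at 0° (2.9); tBu at 120° is eclipsed with H at 120° (2.7); H at 240° is eclipsed with NH2 at 240° (1.5). Total 7.1 kcal/mol.
NH2 at 300° is staggered. CHO at 0° is gauche with NH2 at 300° (0.8); CHO at 0° is gauche with Br at 60° (0.7); tBu at 120° is gauche with Br at 60° (1.5). Total 3.0 kcal/mol.
The maximum (7.7 kcal/mol) occurs with NH2 at 0°.

0°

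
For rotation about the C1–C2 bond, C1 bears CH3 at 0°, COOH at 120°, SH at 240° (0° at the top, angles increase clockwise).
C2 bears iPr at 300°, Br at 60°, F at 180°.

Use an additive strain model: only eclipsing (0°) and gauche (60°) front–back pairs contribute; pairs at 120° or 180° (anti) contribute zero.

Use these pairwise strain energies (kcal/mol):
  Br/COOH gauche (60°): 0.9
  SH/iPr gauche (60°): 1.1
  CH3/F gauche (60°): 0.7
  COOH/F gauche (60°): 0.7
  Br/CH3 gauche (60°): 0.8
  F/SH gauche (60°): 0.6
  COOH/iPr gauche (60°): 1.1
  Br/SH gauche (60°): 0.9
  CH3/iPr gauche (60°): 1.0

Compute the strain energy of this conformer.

This conformer (staggered): CH3(0°)/iPr(300°) gauche 1.0; CH3(0°)/Br(60°) gauche 0.8; COOH(120°)/Br(60°) gauche 0.9; COOH(120°)/F(180°) gauche 0.7; SH(240°)/iPr(300°) gauche 1.1; SH(240°)/F(180°) gauche 0.6 → 5.1 kcal/mol.

5.1 kcal/mol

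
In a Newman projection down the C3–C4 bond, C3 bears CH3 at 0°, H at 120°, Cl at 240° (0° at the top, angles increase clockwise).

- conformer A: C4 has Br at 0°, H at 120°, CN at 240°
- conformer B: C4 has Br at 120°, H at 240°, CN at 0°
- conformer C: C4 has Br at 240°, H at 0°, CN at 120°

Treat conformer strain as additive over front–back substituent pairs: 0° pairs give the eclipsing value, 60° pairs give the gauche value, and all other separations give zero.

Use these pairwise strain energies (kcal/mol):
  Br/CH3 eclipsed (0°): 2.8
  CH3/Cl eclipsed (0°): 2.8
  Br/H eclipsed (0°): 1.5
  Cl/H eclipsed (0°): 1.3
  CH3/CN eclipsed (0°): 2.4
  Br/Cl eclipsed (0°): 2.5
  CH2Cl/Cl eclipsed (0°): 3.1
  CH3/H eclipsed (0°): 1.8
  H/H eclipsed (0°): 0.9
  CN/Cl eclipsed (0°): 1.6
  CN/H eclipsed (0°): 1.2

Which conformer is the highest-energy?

C

A is eclipsed. CH3 at 0° is eclipsed with Br at 0° (2.8); H at 120° is eclipsed with H at 120° (0.9); Cl at 240° is eclipsed with CN at 240° (1.6). Total 5.3 kcal/mol.
B is eclipsed. CH3 at 0° is eclipsed with CN at 0° (2.4); H at 120° is eclipsed with Br at 120° (1.5); Cl at 240° is eclipsed with H at 240° (1.3). Total 5.2 kcal/mol.
C is eclipsed. CH3 at 0° is eclipsed with H at 0° (1.8); H at 120° is eclipsed with CN at 120° (1.2); Cl at 240° is eclipsed with Br at 240° (2.5). Total 5.5 kcal/mol.
C has the highest total (5.5 kcal/mol).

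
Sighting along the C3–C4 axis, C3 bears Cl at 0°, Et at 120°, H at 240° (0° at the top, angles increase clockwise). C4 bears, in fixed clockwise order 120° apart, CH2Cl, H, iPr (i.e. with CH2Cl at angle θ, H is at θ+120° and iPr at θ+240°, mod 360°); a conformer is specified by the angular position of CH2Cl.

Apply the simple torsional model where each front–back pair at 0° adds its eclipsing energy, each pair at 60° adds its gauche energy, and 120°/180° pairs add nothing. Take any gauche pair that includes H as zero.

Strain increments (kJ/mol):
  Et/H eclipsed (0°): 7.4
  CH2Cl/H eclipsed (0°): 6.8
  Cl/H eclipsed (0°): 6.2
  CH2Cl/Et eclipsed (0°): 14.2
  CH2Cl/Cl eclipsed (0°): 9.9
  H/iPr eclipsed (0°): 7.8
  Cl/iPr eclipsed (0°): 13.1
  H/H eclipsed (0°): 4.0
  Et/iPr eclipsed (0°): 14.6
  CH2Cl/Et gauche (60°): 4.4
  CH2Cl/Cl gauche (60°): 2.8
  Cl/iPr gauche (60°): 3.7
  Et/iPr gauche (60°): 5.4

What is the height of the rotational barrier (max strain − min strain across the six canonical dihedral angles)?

CH2Cl at 0° (eclipsed): Cl–CH2Cl eclipsed, Et–H eclipsed, H–iPr eclipsed; 9.9 + 7.4 + 7.8 = 25.1 kJ/mol.
CH2Cl at 60° (staggered): Cl–CH2Cl gauche, Cl–iPr gauche, Et–CH2Cl gauche; 2.8 + 3.7 + 4.4 = 10.9 kJ/mol.
CH2Cl at 120° (eclipsed): Cl–iPr eclipsed, Et–CH2Cl eclipsed, H–H eclipsed; 13.1 + 14.2 + 4.0 = 31.3 kJ/mol.
CH2Cl at 180° (staggered): Cl–iPr gauche, Et–CH2Cl gauche, Et–iPr gauche; 3.7 + 4.4 + 5.4 = 13.5 kJ/mol.
CH2Cl at 240° (eclipsed): Cl–H eclipsed, Et–iPr eclipsed, H–CH2Cl eclipsed; 6.2 + 14.6 + 6.8 = 27.6 kJ/mol.
CH2Cl at 300° (staggered): Cl–CH2Cl gauche, Et–iPr gauche; 2.8 + 5.4 = 8.2 kJ/mol.
Max at 120° (31.3 kJ/mol), min at 300° (8.2 kJ/mol); barrier = 23.1 kJ/mol.

23.1 kJ/mol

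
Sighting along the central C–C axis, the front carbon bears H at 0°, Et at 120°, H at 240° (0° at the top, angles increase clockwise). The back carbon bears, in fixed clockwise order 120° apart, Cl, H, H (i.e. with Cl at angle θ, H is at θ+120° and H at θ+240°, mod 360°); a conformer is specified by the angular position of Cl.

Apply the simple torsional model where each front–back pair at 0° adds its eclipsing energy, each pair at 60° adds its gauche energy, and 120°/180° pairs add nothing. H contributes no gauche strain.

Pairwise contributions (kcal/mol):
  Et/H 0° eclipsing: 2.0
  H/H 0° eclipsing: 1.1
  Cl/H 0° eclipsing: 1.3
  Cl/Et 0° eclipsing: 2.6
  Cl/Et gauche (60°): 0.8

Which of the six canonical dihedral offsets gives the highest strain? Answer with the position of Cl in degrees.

120°

Cl at 0° (eclipsed): H–Cl eclipsed, Et–H eclipsed, H–H eclipsed; 1.3 + 2.0 + 1.1 = 4.4 kcal/mol.
Cl at 60° (staggered): Et–Cl gauche; 0.8 = 0.8 kcal/mol.
Cl at 120° (eclipsed): H–H eclipsed, Et–Cl eclipsed, H–H eclipsed; 1.1 + 2.6 + 1.1 = 4.8 kcal/mol.
Cl at 180° (staggered): Et–Cl gauche; 0.8 = 0.8 kcal/mol.
Cl at 240° (eclipsed): H–H eclipsed, Et–H eclipsed, H–Cl eclipsed; 1.1 + 2.0 + 1.3 = 4.4 kcal/mol.
Cl at 300° (staggered): no non-H gauche contacts → 0.0 kcal/mol.
The maximum (4.8 kcal/mol) occurs with Cl at 120°.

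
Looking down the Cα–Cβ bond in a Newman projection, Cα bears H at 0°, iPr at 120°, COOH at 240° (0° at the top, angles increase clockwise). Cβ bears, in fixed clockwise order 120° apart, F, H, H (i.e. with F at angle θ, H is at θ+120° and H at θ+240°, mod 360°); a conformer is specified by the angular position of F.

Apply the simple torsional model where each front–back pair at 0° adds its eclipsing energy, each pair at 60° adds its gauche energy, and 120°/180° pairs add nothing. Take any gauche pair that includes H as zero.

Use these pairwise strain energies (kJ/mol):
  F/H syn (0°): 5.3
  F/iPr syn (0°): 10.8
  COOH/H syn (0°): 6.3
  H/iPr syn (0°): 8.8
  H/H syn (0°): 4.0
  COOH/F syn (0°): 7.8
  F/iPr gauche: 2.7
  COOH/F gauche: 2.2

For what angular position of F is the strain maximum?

F at 0° (eclipsed): H–F eclipsed, iPr–H eclipsed, COOH–H eclipsed; 5.3 + 8.8 + 6.3 = 20.4 kJ/mol.
F at 60° (staggered): iPr–F gauche; 2.7 = 2.7 kJ/mol.
F at 120° (eclipsed): H–H eclipsed, iPr–F eclipsed, COOH–H eclipsed; 4.0 + 10.8 + 6.3 = 21.1 kJ/mol.
F at 180° (staggered): iPr–F gauche, COOH–F gauche; 2.7 + 2.2 = 4.9 kJ/mol.
F at 240° (eclipsed): H–H eclipsed, iPr–H eclipsed, COOH–F eclipsed; 4.0 + 8.8 + 7.8 = 20.6 kJ/mol.
F at 300° (staggered): COOH–F gauche; 2.2 = 2.2 kJ/mol.
The maximum (21.1 kJ/mol) occurs with F at 120°.

120°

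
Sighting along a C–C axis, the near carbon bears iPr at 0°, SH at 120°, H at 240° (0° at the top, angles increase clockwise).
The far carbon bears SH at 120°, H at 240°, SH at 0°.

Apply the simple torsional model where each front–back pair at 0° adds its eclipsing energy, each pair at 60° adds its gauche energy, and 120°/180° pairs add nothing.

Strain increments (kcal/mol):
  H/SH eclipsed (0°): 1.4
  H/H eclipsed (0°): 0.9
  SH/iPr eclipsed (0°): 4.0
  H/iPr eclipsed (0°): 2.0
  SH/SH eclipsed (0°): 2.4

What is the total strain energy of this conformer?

This conformer is eclipsed. iPr at 0° is eclipsed with SH at 0° (4.0); SH at 120° is eclipsed with SH at 120° (2.4); H at 240° is eclipsed with H at 240° (0.9). Total 7.3 kcal/mol.

7.3 kcal/mol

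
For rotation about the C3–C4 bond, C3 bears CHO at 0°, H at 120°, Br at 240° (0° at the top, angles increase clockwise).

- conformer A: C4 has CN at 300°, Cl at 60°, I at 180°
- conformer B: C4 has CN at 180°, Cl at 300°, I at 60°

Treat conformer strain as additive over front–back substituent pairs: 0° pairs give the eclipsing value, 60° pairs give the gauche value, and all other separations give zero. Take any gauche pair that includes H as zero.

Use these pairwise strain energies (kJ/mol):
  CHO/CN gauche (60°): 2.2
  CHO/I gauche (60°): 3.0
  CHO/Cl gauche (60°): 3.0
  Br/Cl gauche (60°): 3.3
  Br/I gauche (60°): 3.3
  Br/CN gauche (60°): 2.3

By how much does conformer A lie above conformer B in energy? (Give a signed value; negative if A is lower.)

-0.8 kJ/mol

A (staggered): CHO–CN gauche, CHO–Cl gauche, Br–CN gauche, Br–I gauche; 2.2 + 3.0 + 2.3 + 3.3 = 10.8 kJ/mol.
B (staggered): CHO–Cl gauche, CHO–I gauche, Br–CN gauche, Br–Cl gauche; 3.0 + 3.0 + 2.3 + 3.3 = 11.6 kJ/mol.
E(A) − E(B) = 10.8 − 11.6 = -0.8 kJ/mol.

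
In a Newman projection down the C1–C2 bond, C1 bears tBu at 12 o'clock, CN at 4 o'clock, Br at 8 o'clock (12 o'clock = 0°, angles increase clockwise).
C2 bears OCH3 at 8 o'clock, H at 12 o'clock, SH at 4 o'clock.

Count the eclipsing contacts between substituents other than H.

Non-H eclipsing pairs: CN(120°)/SH(120°); Br(240°)/OCH3(240°) — 2 interactions.

2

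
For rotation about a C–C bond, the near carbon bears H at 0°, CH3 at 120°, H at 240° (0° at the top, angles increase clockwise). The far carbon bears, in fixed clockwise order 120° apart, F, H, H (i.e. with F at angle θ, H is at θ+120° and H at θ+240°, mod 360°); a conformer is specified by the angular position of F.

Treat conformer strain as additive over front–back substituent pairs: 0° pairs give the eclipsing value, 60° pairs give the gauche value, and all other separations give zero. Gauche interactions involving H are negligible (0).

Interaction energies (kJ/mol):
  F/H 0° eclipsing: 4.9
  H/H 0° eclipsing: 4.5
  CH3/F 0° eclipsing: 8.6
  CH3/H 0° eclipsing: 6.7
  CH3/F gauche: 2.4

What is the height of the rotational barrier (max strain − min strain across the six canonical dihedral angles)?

F at 0° (eclipsed): H(0°)/F(0°) eclipsed 4.9; CH3(120°)/H(120°) eclipsed 6.7; H(240°)/H(240°) eclipsed 4.5 → 16.1 kJ/mol.
F at 60° (staggered): CH3(120°)/F(60°) gauche 2.4 → 2.4 kJ/mol.
F at 120° (eclipsed): H(0°)/H(0°) eclipsed 4.5; CH3(120°)/F(120°) eclipsed 8.6; H(240°)/H(240°) eclipsed 4.5 → 17.6 kJ/mol.
F at 180° (staggered): CH3(120°)/F(180°) gauche 2.4 → 2.4 kJ/mol.
F at 240° (eclipsed): H(0°)/H(0°) eclipsed 4.5; CH3(120°)/H(120°) eclipsed 6.7; H(240°)/F(240°) eclipsed 4.9 → 16.1 kJ/mol.
F at 300° (staggered): no non-H gauche contacts → 0.0 kJ/mol.
Max at 120° (17.6 kJ/mol), min at 300° (0.0 kJ/mol); barrier = 17.6 kJ/mol.

17.6 kJ/mol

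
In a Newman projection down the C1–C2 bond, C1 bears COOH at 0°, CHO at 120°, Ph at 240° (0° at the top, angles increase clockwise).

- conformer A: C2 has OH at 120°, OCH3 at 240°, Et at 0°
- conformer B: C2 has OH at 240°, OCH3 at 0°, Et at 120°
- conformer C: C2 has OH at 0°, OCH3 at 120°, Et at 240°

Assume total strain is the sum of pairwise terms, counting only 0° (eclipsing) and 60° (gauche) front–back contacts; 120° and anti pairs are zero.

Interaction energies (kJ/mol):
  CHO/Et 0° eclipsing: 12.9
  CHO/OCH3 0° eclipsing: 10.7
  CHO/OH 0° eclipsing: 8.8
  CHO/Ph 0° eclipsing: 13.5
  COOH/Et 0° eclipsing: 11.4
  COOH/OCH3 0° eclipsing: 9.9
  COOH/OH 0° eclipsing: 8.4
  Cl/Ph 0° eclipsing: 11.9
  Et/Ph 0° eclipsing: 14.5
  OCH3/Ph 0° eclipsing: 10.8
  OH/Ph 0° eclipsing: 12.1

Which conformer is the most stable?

A

A (eclipsed): COOH(0°)/Et(0°) eclipsed 11.4; CHO(120°)/OH(120°) eclipsed 8.8; Ph(240°)/OCH3(240°) eclipsed 10.8 → 31.0 kJ/mol.
B (eclipsed): COOH(0°)/OCH3(0°) eclipsed 9.9; CHO(120°)/Et(120°) eclipsed 12.9; Ph(240°)/OH(240°) eclipsed 12.1 → 34.9 kJ/mol.
C (eclipsed): COOH(0°)/OH(0°) eclipsed 8.4; CHO(120°)/OCH3(120°) eclipsed 10.7; Ph(240°)/Et(240°) eclipsed 14.5 → 33.6 kJ/mol.
A has the lowest total (31.0 kJ/mol).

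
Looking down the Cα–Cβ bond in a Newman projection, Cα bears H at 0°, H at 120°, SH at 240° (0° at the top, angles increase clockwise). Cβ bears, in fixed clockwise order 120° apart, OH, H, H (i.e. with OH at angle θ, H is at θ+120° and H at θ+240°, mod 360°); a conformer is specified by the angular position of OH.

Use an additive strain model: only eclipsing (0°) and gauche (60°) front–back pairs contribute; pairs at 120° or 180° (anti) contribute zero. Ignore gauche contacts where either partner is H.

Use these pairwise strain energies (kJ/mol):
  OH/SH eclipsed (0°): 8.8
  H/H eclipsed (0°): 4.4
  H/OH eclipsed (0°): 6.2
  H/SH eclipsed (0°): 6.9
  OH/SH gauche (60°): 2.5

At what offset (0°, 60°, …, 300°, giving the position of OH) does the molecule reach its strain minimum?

60°

OH at 0° (eclipsed): H–OH eclipsed, H–H eclipsed, SH–H eclipsed; 6.2 + 4.4 + 6.9 = 17.5 kJ/mol.
OH at 60° (staggered): no non-H gauche contacts → 0.0 kJ/mol.
OH at 120° (eclipsed): H–H eclipsed, H–OH eclipsed, SH–H eclipsed; 4.4 + 6.2 + 6.9 = 17.5 kJ/mol.
OH at 180° (staggered): SH–OH gauche; 2.5 = 2.5 kJ/mol.
OH at 240° (eclipsed): H–H eclipsed, H–H eclipsed, SH–OH eclipsed; 4.4 + 4.4 + 8.8 = 17.6 kJ/mol.
OH at 300° (staggered): SH–OH gauche; 2.5 = 2.5 kJ/mol.
The minimum (0.0 kJ/mol) occurs with OH at 60°.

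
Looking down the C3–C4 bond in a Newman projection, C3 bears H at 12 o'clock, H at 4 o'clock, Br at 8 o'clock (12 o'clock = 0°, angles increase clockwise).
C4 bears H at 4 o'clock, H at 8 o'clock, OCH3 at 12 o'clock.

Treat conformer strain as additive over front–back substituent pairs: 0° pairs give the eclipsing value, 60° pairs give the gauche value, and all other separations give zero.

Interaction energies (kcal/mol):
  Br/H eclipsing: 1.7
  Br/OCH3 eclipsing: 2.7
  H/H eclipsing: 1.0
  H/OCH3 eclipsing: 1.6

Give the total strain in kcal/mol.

4.3 kcal/mol

This conformer (eclipsed): H(0°)/OCH3(0°) eclipsed 1.6; H(120°)/H(120°) eclipsed 1.0; Br(240°)/H(240°) eclipsed 1.7 → 4.3 kcal/mol.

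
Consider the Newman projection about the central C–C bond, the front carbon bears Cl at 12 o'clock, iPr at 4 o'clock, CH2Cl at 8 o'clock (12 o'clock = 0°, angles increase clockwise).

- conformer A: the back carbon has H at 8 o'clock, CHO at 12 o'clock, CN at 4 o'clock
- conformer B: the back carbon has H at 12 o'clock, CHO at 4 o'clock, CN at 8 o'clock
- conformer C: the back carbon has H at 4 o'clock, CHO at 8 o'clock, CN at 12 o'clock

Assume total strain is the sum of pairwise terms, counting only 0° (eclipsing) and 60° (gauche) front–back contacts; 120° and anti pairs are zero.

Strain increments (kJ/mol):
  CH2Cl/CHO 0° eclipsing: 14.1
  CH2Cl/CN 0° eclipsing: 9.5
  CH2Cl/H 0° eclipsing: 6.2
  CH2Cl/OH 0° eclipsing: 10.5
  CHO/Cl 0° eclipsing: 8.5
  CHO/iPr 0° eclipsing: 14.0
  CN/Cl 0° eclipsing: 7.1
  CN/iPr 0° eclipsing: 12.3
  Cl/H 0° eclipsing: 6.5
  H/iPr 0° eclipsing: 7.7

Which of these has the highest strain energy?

B

A (eclipsed): Cl–CHO eclipsed, iPr–CN eclipsed, CH2Cl–H eclipsed; 8.5 + 12.3 + 6.2 = 27.0 kJ/mol.
B (eclipsed): Cl–H eclipsed, iPr–CHO eclipsed, CH2Cl–CN eclipsed; 6.5 + 14.0 + 9.5 = 30.0 kJ/mol.
C (eclipsed): Cl–CN eclipsed, iPr–H eclipsed, CH2Cl–CHO eclipsed; 7.1 + 7.7 + 14.1 = 28.9 kJ/mol.
B has the highest total (30.0 kJ/mol).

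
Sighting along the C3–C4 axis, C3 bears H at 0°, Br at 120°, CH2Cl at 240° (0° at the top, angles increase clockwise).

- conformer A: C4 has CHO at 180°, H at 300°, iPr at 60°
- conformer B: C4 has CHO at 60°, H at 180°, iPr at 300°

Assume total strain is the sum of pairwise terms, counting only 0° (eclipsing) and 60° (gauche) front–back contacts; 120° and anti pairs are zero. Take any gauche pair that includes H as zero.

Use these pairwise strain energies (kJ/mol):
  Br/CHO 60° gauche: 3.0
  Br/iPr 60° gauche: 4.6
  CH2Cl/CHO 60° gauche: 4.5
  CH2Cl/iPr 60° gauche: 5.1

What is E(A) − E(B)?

+4.0 kJ/mol

A is staggered. Br at 120° is gauche with CHO at 180° (3.0); Br at 120° is gauche with iPr at 60° (4.6); CH2Cl at 240° is gauche with CHO at 180° (4.5). Total 12.1 kJ/mol.
B is staggered. Br at 120° is gauche with CHO at 60° (3.0); CH2Cl at 240° is gauche with iPr at 300° (5.1). Total 8.1 kJ/mol.
E(A) − E(B) = 12.1 − 8.1 = +4.0 kJ/mol.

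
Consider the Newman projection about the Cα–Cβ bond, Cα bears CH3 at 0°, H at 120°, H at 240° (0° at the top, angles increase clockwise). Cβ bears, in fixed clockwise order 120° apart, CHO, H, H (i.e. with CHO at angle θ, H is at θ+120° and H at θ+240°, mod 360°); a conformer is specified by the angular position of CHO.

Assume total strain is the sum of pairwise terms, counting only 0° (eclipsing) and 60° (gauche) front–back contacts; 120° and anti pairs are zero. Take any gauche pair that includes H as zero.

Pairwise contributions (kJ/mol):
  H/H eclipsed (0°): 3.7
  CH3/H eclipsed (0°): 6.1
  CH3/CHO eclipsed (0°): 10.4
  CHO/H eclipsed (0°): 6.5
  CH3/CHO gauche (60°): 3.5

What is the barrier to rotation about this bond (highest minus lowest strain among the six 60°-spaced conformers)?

17.8 kJ/mol

CHO at 0° (eclipsed): CH3–CHO eclipsed, H–H eclipsed, H–H eclipsed; 10.4 + 3.7 + 3.7 = 17.8 kJ/mol.
CHO at 60° (staggered): CH3–CHO gauche; 3.5 = 3.5 kJ/mol.
CHO at 120° (eclipsed): CH3–H eclipsed, H–CHO eclipsed, H–H eclipsed; 6.1 + 6.5 + 3.7 = 16.3 kJ/mol.
CHO at 180° (staggered): no non-H gauche contacts → 0.0 kJ/mol.
CHO at 240° (eclipsed): CH3–H eclipsed, H–H eclipsed, H–CHO eclipsed; 6.1 + 3.7 + 6.5 = 16.3 kJ/mol.
CHO at 300° (staggered): CH3–CHO gauche; 3.5 = 3.5 kJ/mol.
Max at 0° (17.8 kJ/mol), min at 180° (0.0 kJ/mol); barrier = 17.8 kJ/mol.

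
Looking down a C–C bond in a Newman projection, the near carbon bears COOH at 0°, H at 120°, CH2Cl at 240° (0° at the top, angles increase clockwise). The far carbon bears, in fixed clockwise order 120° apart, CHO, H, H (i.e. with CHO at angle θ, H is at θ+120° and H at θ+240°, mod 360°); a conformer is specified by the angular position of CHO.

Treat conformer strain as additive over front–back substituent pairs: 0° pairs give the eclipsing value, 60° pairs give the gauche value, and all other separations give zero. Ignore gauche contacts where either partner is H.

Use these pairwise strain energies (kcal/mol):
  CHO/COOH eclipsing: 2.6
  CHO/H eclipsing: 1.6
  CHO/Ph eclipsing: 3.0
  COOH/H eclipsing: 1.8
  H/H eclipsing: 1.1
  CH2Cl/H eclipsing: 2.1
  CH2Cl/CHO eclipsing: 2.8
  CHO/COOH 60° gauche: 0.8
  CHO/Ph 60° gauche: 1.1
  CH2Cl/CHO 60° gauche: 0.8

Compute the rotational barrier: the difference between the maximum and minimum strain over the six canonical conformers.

5.0 kcal/mol

CHO at 0° is eclipsed. COOH at 0° is eclipsed with CHO at 0° (2.6); H at 120° is eclipsed with H at 120° (1.1); CH2Cl at 240° is eclipsed with H at 240° (2.1). Total 5.8 kcal/mol.
CHO at 60° is staggered. COOH at 0° is gauche with CHO at 60° (0.8). Total 0.8 kcal/mol.
CHO at 120° is eclipsed. COOH at 0° is eclipsed with H at 0° (1.8); H at 120° is eclipsed with CHO at 120° (1.6); CH2Cl at 240° is eclipsed with H at 240° (2.1). Total 5.5 kcal/mol.
CHO at 180° is staggered. CH2Cl at 240° is gauche with CHO at 180° (0.8). Total 0.8 kcal/mol.
CHO at 240° is eclipsed. COOH at 0° is eclipsed with H at 0° (1.8); H at 120° is eclipsed with H at 120° (1.1); CH2Cl at 240° is eclipsed with CHO at 240° (2.8). Total 5.7 kcal/mol.
CHO at 300° is staggered. COOH at 0° is gauche with CHO at 300° (0.8); CH2Cl at 240° is gauche with CHO at 300° (0.8). Total 1.6 kcal/mol.
Max at 0° (5.8 kcal/mol), min at 60° (0.8 kcal/mol); barrier = 5.0 kcal/mol.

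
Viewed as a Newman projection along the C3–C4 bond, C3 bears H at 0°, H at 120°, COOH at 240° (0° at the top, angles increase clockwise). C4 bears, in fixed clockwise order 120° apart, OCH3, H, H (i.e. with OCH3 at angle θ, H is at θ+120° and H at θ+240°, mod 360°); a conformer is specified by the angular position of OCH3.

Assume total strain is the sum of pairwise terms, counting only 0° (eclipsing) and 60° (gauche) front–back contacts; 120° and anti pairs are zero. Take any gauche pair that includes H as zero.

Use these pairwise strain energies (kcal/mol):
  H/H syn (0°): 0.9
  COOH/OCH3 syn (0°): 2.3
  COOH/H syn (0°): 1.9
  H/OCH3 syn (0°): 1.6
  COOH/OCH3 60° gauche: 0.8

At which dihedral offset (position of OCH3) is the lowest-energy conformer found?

OCH3 at 0° (eclipsed): H(0°)/OCH3(0°) eclipsed 1.6; H(120°)/H(120°) eclipsed 0.9; COOH(240°)/H(240°) eclipsed 1.9 → 4.4 kcal/mol.
OCH3 at 60° (staggered): no non-H gauche contacts → 0.0 kcal/mol.
OCH3 at 120° (eclipsed): H(0°)/H(0°) eclipsed 0.9; H(120°)/OCH3(120°) eclipsed 1.6; COOH(240°)/H(240°) eclipsed 1.9 → 4.4 kcal/mol.
OCH3 at 180° (staggered): COOH(240°)/OCH3(180°) gauche 0.8 → 0.8 kcal/mol.
OCH3 at 240° (eclipsed): H(0°)/H(0°) eclipsed 0.9; H(120°)/H(120°) eclipsed 0.9; COOH(240°)/OCH3(240°) eclipsed 2.3 → 4.1 kcal/mol.
OCH3 at 300° (staggered): COOH(240°)/OCH3(300°) gauche 0.8 → 0.8 kcal/mol.
The minimum (0.0 kcal/mol) occurs with OCH3 at 60°.

60°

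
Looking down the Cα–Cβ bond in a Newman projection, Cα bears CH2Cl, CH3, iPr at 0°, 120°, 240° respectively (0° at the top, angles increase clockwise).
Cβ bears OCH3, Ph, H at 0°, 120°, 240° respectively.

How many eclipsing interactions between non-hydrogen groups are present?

2

Non-H eclipsing pairs: CH2Cl(0°)/OCH3(0°); CH3(120°)/Ph(120°) — 2 interactions.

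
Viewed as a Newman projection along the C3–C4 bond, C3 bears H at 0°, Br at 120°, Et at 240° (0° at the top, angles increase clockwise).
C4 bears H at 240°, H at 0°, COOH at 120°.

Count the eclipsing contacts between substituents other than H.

Non-H eclipsing pairs: Br(120°)/COOH(120°) — 1 interaction.

1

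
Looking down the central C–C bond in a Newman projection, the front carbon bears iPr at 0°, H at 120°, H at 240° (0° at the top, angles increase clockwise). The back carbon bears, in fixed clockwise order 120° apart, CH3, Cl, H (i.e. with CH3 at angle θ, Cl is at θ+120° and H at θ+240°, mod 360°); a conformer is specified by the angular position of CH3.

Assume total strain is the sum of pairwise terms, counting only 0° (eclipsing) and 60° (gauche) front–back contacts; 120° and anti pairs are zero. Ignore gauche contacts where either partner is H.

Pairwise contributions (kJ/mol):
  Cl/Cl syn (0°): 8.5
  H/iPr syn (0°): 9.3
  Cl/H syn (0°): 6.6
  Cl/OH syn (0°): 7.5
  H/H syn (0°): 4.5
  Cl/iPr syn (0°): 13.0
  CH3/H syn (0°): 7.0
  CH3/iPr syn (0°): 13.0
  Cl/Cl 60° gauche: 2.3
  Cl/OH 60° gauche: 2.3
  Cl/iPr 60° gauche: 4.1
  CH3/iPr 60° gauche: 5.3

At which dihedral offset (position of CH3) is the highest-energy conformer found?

240°

CH3 at 0° (eclipsed): iPr–CH3 eclipsed, H–Cl eclipsed, H–H eclipsed; 13.0 + 6.6 + 4.5 = 24.1 kJ/mol.
CH3 at 60° (staggered): iPr–CH3 gauche; 5.3 = 5.3 kJ/mol.
CH3 at 120° (eclipsed): iPr–H eclipsed, H–CH3 eclipsed, H–Cl eclipsed; 9.3 + 7.0 + 6.6 = 22.9 kJ/mol.
CH3 at 180° (staggered): iPr–Cl gauche; 4.1 = 4.1 kJ/mol.
CH3 at 240° (eclipsed): iPr–Cl eclipsed, H–H eclipsed, H–CH3 eclipsed; 13.0 + 4.5 + 7.0 = 24.5 kJ/mol.
CH3 at 300° (staggered): iPr–CH3 gauche, iPr–Cl gauche; 5.3 + 4.1 = 9.4 kJ/mol.
The maximum (24.5 kJ/mol) occurs with CH3 at 240°.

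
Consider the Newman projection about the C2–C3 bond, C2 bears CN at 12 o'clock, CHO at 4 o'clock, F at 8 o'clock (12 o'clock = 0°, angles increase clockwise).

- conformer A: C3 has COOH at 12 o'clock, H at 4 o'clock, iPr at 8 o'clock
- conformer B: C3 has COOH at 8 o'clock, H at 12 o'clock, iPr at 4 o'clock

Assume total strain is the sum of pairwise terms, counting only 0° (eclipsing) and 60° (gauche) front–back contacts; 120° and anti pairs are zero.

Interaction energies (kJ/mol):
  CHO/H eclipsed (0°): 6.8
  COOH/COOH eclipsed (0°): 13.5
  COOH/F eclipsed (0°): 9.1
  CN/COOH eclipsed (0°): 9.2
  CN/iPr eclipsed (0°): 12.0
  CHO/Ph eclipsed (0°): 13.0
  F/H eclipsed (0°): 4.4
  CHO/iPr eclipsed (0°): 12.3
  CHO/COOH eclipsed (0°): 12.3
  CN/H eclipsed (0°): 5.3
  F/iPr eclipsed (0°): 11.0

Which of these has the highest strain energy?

A

A (eclipsed): CN(0°)/COOH(0°) eclipsed 9.2; CHO(120°)/H(120°) eclipsed 6.8; F(240°)/iPr(240°) eclipsed 11.0 → 27.0 kJ/mol.
B (eclipsed): CN(0°)/H(0°) eclipsed 5.3; CHO(120°)/iPr(120°) eclipsed 12.3; F(240°)/COOH(240°) eclipsed 9.1 → 26.7 kJ/mol.
A has the highest total (27.0 kJ/mol).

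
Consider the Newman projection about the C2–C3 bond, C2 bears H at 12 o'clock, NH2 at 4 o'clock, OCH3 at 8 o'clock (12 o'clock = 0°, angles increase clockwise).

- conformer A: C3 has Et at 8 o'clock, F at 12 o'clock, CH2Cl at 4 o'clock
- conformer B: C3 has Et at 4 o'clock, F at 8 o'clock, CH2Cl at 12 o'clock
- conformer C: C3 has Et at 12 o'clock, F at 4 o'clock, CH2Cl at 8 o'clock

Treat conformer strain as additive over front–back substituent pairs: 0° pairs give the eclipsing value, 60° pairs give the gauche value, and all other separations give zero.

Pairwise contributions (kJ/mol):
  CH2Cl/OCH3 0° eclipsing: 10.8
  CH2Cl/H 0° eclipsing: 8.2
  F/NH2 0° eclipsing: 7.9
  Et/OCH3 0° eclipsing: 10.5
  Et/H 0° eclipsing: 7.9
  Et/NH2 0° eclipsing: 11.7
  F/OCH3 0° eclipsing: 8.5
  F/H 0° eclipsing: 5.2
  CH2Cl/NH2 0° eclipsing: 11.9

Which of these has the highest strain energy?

A (eclipsed): H–F eclipsed, NH2–CH2Cl eclipsed, OCH3–Et eclipsed; 5.2 + 11.9 + 10.5 = 27.6 kJ/mol.
B (eclipsed): H–CH2Cl eclipsed, NH2–Et eclipsed, OCH3–F eclipsed; 8.2 + 11.7 + 8.5 = 28.4 kJ/mol.
C (eclipsed): H–Et eclipsed, NH2–F eclipsed, OCH3–CH2Cl eclipsed; 7.9 + 7.9 + 10.8 = 26.6 kJ/mol.
B has the highest total (28.4 kJ/mol).

B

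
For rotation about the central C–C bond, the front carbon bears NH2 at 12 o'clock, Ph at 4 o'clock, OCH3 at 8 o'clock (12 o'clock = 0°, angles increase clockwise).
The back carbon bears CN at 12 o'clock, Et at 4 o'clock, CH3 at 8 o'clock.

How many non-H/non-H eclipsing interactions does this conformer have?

Non-H eclipsing pairs: NH2(0°)/CN(0°); Ph(120°)/Et(120°); OCH3(240°)/CH3(240°) — 3 interactions.

3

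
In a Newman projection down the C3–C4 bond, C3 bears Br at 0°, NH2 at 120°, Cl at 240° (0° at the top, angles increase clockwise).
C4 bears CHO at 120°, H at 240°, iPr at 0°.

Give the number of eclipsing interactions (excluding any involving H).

Non-H eclipsing pairs: Br(0°)/iPr(0°); NH2(120°)/CHO(120°) — 2 interactions.

2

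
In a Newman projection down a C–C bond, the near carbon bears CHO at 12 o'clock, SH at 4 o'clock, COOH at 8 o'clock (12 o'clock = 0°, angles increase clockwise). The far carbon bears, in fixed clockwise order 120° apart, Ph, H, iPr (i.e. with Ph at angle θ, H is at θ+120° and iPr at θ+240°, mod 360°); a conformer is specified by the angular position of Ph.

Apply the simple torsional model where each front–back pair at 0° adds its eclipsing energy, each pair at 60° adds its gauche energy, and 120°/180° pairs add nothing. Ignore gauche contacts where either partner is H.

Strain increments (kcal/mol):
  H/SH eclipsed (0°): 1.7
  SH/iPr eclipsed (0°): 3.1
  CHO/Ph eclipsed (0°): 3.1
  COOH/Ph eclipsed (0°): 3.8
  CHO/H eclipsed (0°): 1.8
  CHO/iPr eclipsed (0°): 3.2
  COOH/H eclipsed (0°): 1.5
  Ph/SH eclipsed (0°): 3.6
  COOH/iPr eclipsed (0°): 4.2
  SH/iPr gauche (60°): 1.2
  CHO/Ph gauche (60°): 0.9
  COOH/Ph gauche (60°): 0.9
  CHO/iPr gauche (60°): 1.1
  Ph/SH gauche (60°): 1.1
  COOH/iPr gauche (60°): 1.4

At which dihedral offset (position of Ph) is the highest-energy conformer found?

Ph at 0° (eclipsed): CHO(0°)/Ph(0°) eclipsed 3.1; SH(120°)/H(120°) eclipsed 1.7; COOH(240°)/iPr(240°) eclipsed 4.2 → 9.0 kcal/mol.
Ph at 60° (staggered): CHO(0°)/Ph(60°) gauche 0.9; CHO(0°)/iPr(300°) gauche 1.1; SH(120°)/Ph(60°) gauche 1.1; COOH(240°)/iPr(300°) gauche 1.4 → 4.5 kcal/mol.
Ph at 120° (eclipsed): CHO(0°)/iPr(0°) eclipsed 3.2; SH(120°)/Ph(120°) eclipsed 3.6; COOH(240°)/H(240°) eclipsed 1.5 → 8.3 kcal/mol.
Ph at 180° (staggered): CHO(0°)/iPr(60°) gauche 1.1; SH(120°)/Ph(180°) gauche 1.1; SH(120°)/iPr(60°) gauche 1.2; COOH(240°)/Ph(180°) gauche 0.9 → 4.3 kcal/mol.
Ph at 240° (eclipsed): CHO(0°)/H(0°) eclipsed 1.8; SH(120°)/iPr(120°) eclipsed 3.1; COOH(240°)/Ph(240°) eclipsed 3.8 → 8.7 kcal/mol.
Ph at 300° (staggered): CHO(0°)/Ph(300°) gauche 0.9; SH(120°)/iPr(180°) gauche 1.2; COOH(240°)/Ph(300°) gauche 0.9; COOH(240°)/iPr(180°) gauche 1.4 → 4.4 kcal/mol.
The maximum (9.0 kcal/mol) occurs with Ph at 0°.

0°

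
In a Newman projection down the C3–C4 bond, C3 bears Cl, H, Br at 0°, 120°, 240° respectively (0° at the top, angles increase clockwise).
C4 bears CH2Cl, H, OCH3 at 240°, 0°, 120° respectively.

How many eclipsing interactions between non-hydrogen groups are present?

Non-H eclipsing pairs: Br(240°)/CH2Cl(240°) — 1 interaction.

1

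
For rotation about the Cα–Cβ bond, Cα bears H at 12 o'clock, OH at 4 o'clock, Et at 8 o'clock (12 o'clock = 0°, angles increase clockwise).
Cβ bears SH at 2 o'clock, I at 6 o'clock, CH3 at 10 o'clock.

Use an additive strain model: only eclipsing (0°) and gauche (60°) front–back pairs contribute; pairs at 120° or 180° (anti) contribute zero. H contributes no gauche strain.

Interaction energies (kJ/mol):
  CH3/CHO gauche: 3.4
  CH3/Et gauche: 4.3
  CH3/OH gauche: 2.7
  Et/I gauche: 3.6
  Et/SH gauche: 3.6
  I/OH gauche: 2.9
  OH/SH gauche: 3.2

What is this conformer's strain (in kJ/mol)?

14.0 kJ/mol

This conformer is staggered. OH at 120° is gauche with SH at 60° (3.2); OH at 120° is gauche with I at 180° (2.9); Et at 240° is gauche with I at 180° (3.6); Et at 240° is gauche with CH3 at 300° (4.3). Total 14.0 kJ/mol.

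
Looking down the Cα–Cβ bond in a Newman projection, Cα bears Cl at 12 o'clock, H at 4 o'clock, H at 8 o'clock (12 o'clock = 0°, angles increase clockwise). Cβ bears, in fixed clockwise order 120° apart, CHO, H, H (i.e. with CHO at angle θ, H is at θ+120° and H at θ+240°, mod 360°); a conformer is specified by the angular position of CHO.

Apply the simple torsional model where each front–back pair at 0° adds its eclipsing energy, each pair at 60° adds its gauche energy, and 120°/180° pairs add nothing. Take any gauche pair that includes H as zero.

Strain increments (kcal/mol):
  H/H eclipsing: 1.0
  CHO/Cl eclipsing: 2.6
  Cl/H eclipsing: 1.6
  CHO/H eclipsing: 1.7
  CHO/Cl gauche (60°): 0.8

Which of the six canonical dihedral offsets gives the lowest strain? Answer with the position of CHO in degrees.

180°

CHO at 0° (eclipsed): Cl(0°)/CHO(0°) eclipsed 2.6; H(120°)/H(120°) eclipsed 1.0; H(240°)/H(240°) eclipsed 1.0 → 4.6 kcal/mol.
CHO at 60° (staggered): Cl(0°)/CHO(60°) gauche 0.8 → 0.8 kcal/mol.
CHO at 120° (eclipsed): Cl(0°)/H(0°) eclipsed 1.6; H(120°)/CHO(120°) eclipsed 1.7; H(240°)/H(240°) eclipsed 1.0 → 4.3 kcal/mol.
CHO at 180° (staggered): no non-H gauche contacts → 0.0 kcal/mol.
CHO at 240° (eclipsed): Cl(0°)/H(0°) eclipsed 1.6; H(120°)/H(120°) eclipsed 1.0; H(240°)/CHO(240°) eclipsed 1.7 → 4.3 kcal/mol.
CHO at 300° (staggered): Cl(0°)/CHO(300°) gauche 0.8 → 0.8 kcal/mol.
The minimum (0.0 kcal/mol) occurs with CHO at 180°.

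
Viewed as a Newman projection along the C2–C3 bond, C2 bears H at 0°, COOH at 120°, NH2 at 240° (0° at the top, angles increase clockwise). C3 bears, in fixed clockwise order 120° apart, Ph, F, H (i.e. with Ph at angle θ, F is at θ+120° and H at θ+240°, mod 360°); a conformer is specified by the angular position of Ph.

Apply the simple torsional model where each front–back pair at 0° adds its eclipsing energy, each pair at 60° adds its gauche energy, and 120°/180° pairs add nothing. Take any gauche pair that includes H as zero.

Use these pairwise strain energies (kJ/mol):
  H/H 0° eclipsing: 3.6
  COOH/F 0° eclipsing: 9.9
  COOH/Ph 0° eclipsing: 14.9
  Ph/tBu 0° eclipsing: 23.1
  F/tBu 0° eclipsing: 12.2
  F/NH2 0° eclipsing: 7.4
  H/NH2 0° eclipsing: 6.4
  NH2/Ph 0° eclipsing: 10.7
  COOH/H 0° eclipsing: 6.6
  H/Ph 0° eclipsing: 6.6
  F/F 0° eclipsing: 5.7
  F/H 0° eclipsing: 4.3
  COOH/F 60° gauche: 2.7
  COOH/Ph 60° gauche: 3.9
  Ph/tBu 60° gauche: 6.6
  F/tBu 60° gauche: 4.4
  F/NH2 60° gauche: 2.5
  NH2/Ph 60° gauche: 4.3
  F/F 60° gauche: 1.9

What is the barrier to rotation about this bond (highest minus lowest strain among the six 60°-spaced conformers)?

Ph at 0° (eclipsed): H–Ph eclipsed, COOH–F eclipsed, NH2–H eclipsed; 6.6 + 9.9 + 6.4 = 22.9 kJ/mol.
Ph at 60° (staggered): COOH–Ph gauche, COOH–F gauche, NH2–F gauche; 3.9 + 2.7 + 2.5 = 9.1 kJ/mol.
Ph at 120° (eclipsed): H–H eclipsed, COOH–Ph eclipsed, NH2–F eclipsed; 3.6 + 14.9 + 7.4 = 25.9 kJ/mol.
Ph at 180° (staggered): COOH–Ph gauche, NH2–Ph gauche, NH2–F gauche; 3.9 + 4.3 + 2.5 = 10.7 kJ/mol.
Ph at 240° (eclipsed): H–F eclipsed, COOH–H eclipsed, NH2–Ph eclipsed; 4.3 + 6.6 + 10.7 = 21.6 kJ/mol.
Ph at 300° (staggered): COOH–F gauche, NH2–Ph gauche; 2.7 + 4.3 = 7.0 kJ/mol.
Max at 120° (25.9 kJ/mol), min at 300° (7.0 kJ/mol); barrier = 18.9 kJ/mol.

18.9 kJ/mol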